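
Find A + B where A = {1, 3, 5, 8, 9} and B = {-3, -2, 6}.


A + B = {a + b : a ∈ A, b ∈ B}.
Enumerate all |A|·|B| = 5·3 = 15 pairs (a, b) and collect distinct sums.
a = 1: 1+-3=-2, 1+-2=-1, 1+6=7
a = 3: 3+-3=0, 3+-2=1, 3+6=9
a = 5: 5+-3=2, 5+-2=3, 5+6=11
a = 8: 8+-3=5, 8+-2=6, 8+6=14
a = 9: 9+-3=6, 9+-2=7, 9+6=15
Collecting distinct sums: A + B = {-2, -1, 0, 1, 2, 3, 5, 6, 7, 9, 11, 14, 15}
|A + B| = 13

A + B = {-2, -1, 0, 1, 2, 3, 5, 6, 7, 9, 11, 14, 15}


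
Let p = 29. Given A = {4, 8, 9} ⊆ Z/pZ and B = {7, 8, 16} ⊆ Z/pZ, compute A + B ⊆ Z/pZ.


Work in Z/29Z: reduce every sum a + b modulo 29.
Enumerate all 9 pairs:
a = 4: 4+7=11, 4+8=12, 4+16=20
a = 8: 8+7=15, 8+8=16, 8+16=24
a = 9: 9+7=16, 9+8=17, 9+16=25
Distinct residues collected: {11, 12, 15, 16, 17, 20, 24, 25}
|A + B| = 8 (out of 29 total residues).

A + B = {11, 12, 15, 16, 17, 20, 24, 25}


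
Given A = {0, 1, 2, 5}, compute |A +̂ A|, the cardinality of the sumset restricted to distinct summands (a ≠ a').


Restricted sumset: A +̂ A = {a + a' : a ∈ A, a' ∈ A, a ≠ a'}.
Equivalently, take A + A and drop any sum 2a that is achievable ONLY as a + a for a ∈ A (i.e. sums representable only with equal summands).
Enumerate pairs (a, a') with a < a' (symmetric, so each unordered pair gives one sum; this covers all a ≠ a'):
  0 + 1 = 1
  0 + 2 = 2
  0 + 5 = 5
  1 + 2 = 3
  1 + 5 = 6
  2 + 5 = 7
Collected distinct sums: {1, 2, 3, 5, 6, 7}
|A +̂ A| = 6
(Reference bound: |A +̂ A| ≥ 2|A| - 3 for |A| ≥ 2, with |A| = 4 giving ≥ 5.)

|A +̂ A| = 6


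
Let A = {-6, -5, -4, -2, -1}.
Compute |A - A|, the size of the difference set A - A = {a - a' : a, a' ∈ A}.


A - A = {a - a' : a, a' ∈ A}; |A| = 5.
Bounds: 2|A|-1 ≤ |A - A| ≤ |A|² - |A| + 1, i.e. 9 ≤ |A - A| ≤ 21.
Note: 0 ∈ A - A always (from a - a). The set is symmetric: if d ∈ A - A then -d ∈ A - A.
Enumerate nonzero differences d = a - a' with a > a' (then include -d):
Positive differences: {1, 2, 3, 4, 5}
Full difference set: {0} ∪ (positive diffs) ∪ (negative diffs).
|A - A| = 1 + 2·5 = 11 (matches direct enumeration: 11).

|A - A| = 11


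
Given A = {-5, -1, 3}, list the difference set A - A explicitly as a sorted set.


A - A = {a - a' : a, a' ∈ A}.
Compute a - a' for each ordered pair (a, a'):
a = -5: -5--5=0, -5--1=-4, -5-3=-8
a = -1: -1--5=4, -1--1=0, -1-3=-4
a = 3: 3--5=8, 3--1=4, 3-3=0
Collecting distinct values (and noting 0 appears from a-a):
A - A = {-8, -4, 0, 4, 8}
|A - A| = 5

A - A = {-8, -4, 0, 4, 8}


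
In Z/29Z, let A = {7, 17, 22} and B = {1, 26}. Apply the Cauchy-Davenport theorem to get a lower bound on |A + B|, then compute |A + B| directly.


Cauchy-Davenport: |A + B| ≥ min(p, |A| + |B| - 1) for A, B nonempty in Z/pZ.
|A| = 3, |B| = 2, p = 29.
CD lower bound = min(29, 3 + 2 - 1) = min(29, 4) = 4.
Compute A + B mod 29 directly:
a = 7: 7+1=8, 7+26=4
a = 17: 17+1=18, 17+26=14
a = 22: 22+1=23, 22+26=19
A + B = {4, 8, 14, 18, 19, 23}, so |A + B| = 6.
Verify: 6 ≥ 4? Yes ✓.

CD lower bound = 4, actual |A + B| = 6.


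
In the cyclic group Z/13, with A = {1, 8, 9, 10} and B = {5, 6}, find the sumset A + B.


Work in Z/13Z: reduce every sum a + b modulo 13.
Enumerate all 8 pairs:
a = 1: 1+5=6, 1+6=7
a = 8: 8+5=0, 8+6=1
a = 9: 9+5=1, 9+6=2
a = 10: 10+5=2, 10+6=3
Distinct residues collected: {0, 1, 2, 3, 6, 7}
|A + B| = 6 (out of 13 total residues).

A + B = {0, 1, 2, 3, 6, 7}


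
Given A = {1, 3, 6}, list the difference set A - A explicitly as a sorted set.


A - A = {a - a' : a, a' ∈ A}.
Compute a - a' for each ordered pair (a, a'):
a = 1: 1-1=0, 1-3=-2, 1-6=-5
a = 3: 3-1=2, 3-3=0, 3-6=-3
a = 6: 6-1=5, 6-3=3, 6-6=0
Collecting distinct values (and noting 0 appears from a-a):
A - A = {-5, -3, -2, 0, 2, 3, 5}
|A - A| = 7

A - A = {-5, -3, -2, 0, 2, 3, 5}


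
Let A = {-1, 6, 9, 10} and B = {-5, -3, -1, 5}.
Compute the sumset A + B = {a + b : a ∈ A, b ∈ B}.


A + B = {a + b : a ∈ A, b ∈ B}.
Enumerate all |A|·|B| = 4·4 = 16 pairs (a, b) and collect distinct sums.
a = -1: -1+-5=-6, -1+-3=-4, -1+-1=-2, -1+5=4
a = 6: 6+-5=1, 6+-3=3, 6+-1=5, 6+5=11
a = 9: 9+-5=4, 9+-3=6, 9+-1=8, 9+5=14
a = 10: 10+-5=5, 10+-3=7, 10+-1=9, 10+5=15
Collecting distinct sums: A + B = {-6, -4, -2, 1, 3, 4, 5, 6, 7, 8, 9, 11, 14, 15}
|A + B| = 14

A + B = {-6, -4, -2, 1, 3, 4, 5, 6, 7, 8, 9, 11, 14, 15}


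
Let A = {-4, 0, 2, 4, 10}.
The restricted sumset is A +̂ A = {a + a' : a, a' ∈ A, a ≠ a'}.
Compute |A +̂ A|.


Restricted sumset: A +̂ A = {a + a' : a ∈ A, a' ∈ A, a ≠ a'}.
Equivalently, take A + A and drop any sum 2a that is achievable ONLY as a + a for a ∈ A (i.e. sums representable only with equal summands).
Enumerate pairs (a, a') with a < a' (symmetric, so each unordered pair gives one sum; this covers all a ≠ a'):
  -4 + 0 = -4
  -4 + 2 = -2
  -4 + 4 = 0
  -4 + 10 = 6
  0 + 2 = 2
  0 + 4 = 4
  0 + 10 = 10
  2 + 4 = 6
  2 + 10 = 12
  4 + 10 = 14
Collected distinct sums: {-4, -2, 0, 2, 4, 6, 10, 12, 14}
|A +̂ A| = 9
(Reference bound: |A +̂ A| ≥ 2|A| - 3 for |A| ≥ 2, with |A| = 5 giving ≥ 7.)

|A +̂ A| = 9


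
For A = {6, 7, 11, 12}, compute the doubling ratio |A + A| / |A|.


|A| = 4.
Compute A + A by enumerating all 16 pairs.
A + A = {12, 13, 14, 17, 18, 19, 22, 23, 24}, so |A + A| = 9.
K = |A + A| / |A| = 9/4 (already in lowest terms) ≈ 2.2500.
Reference: AP of size 4 gives K = 7/4 ≈ 1.7500; a fully generic set of size 4 gives K ≈ 2.5000.

|A| = 4, |A + A| = 9, K = 9/4.


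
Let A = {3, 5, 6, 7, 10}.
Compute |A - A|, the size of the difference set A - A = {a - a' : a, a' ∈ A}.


A - A = {a - a' : a, a' ∈ A}; |A| = 5.
Bounds: 2|A|-1 ≤ |A - A| ≤ |A|² - |A| + 1, i.e. 9 ≤ |A - A| ≤ 21.
Note: 0 ∈ A - A always (from a - a). The set is symmetric: if d ∈ A - A then -d ∈ A - A.
Enumerate nonzero differences d = a - a' with a > a' (then include -d):
Positive differences: {1, 2, 3, 4, 5, 7}
Full difference set: {0} ∪ (positive diffs) ∪ (negative diffs).
|A - A| = 1 + 2·6 = 13 (matches direct enumeration: 13).

|A - A| = 13


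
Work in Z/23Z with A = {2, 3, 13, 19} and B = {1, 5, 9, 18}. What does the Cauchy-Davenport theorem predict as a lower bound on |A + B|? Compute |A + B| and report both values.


Cauchy-Davenport: |A + B| ≥ min(p, |A| + |B| - 1) for A, B nonempty in Z/pZ.
|A| = 4, |B| = 4, p = 23.
CD lower bound = min(23, 4 + 4 - 1) = min(23, 7) = 7.
Compute A + B mod 23 directly:
a = 2: 2+1=3, 2+5=7, 2+9=11, 2+18=20
a = 3: 3+1=4, 3+5=8, 3+9=12, 3+18=21
a = 13: 13+1=14, 13+5=18, 13+9=22, 13+18=8
a = 19: 19+1=20, 19+5=1, 19+9=5, 19+18=14
A + B = {1, 3, 4, 5, 7, 8, 11, 12, 14, 18, 20, 21, 22}, so |A + B| = 13.
Verify: 13 ≥ 7? Yes ✓.

CD lower bound = 7, actual |A + B| = 13.


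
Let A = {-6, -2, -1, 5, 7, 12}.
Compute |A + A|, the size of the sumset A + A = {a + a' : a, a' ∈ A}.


A + A = {a + a' : a, a' ∈ A}; |A| = 6.
General bounds: 2|A| - 1 ≤ |A + A| ≤ |A|(|A|+1)/2, i.e. 11 ≤ |A + A| ≤ 21.
Lower bound 2|A|-1 is attained iff A is an arithmetic progression.
Enumerate sums a + a' for a ≤ a' (symmetric, so this suffices):
a = -6: -6+-6=-12, -6+-2=-8, -6+-1=-7, -6+5=-1, -6+7=1, -6+12=6
a = -2: -2+-2=-4, -2+-1=-3, -2+5=3, -2+7=5, -2+12=10
a = -1: -1+-1=-2, -1+5=4, -1+7=6, -1+12=11
a = 5: 5+5=10, 5+7=12, 5+12=17
a = 7: 7+7=14, 7+12=19
a = 12: 12+12=24
Distinct sums: {-12, -8, -7, -4, -3, -2, -1, 1, 3, 4, 5, 6, 10, 11, 12, 14, 17, 19, 24}
|A + A| = 19

|A + A| = 19


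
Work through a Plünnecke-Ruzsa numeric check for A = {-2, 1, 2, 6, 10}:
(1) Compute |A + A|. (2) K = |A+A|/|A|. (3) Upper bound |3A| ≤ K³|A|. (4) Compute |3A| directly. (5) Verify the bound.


|A| = 5.
Step 1: Compute A + A by enumerating all 25 pairs.
A + A = {-4, -1, 0, 2, 3, 4, 7, 8, 11, 12, 16, 20}, so |A + A| = 12.
Step 2: Doubling constant K = |A + A|/|A| = 12/5 = 12/5 ≈ 2.4000.
Step 3: Plünnecke-Ruzsa gives |3A| ≤ K³·|A| = (2.4000)³ · 5 ≈ 69.1200.
Step 4: Compute 3A = A + A + A directly by enumerating all triples (a,b,c) ∈ A³; |3A| = 22.
Step 5: Check 22 ≤ 69.1200? Yes ✓.

K = 12/5, Plünnecke-Ruzsa bound K³|A| ≈ 69.1200, |3A| = 22, inequality holds.


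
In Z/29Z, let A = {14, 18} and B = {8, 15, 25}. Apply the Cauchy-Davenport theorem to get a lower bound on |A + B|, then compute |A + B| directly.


Cauchy-Davenport: |A + B| ≥ min(p, |A| + |B| - 1) for A, B nonempty in Z/pZ.
|A| = 2, |B| = 3, p = 29.
CD lower bound = min(29, 2 + 3 - 1) = min(29, 4) = 4.
Compute A + B mod 29 directly:
a = 14: 14+8=22, 14+15=0, 14+25=10
a = 18: 18+8=26, 18+15=4, 18+25=14
A + B = {0, 4, 10, 14, 22, 26}, so |A + B| = 6.
Verify: 6 ≥ 4? Yes ✓.

CD lower bound = 4, actual |A + B| = 6.


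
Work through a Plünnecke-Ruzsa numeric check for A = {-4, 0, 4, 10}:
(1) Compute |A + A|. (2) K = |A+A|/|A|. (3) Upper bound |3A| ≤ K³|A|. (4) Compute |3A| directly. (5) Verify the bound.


|A| = 4.
Step 1: Compute A + A by enumerating all 16 pairs.
A + A = {-8, -4, 0, 4, 6, 8, 10, 14, 20}, so |A + A| = 9.
Step 2: Doubling constant K = |A + A|/|A| = 9/4 = 9/4 ≈ 2.2500.
Step 3: Plünnecke-Ruzsa gives |3A| ≤ K³·|A| = (2.2500)³ · 4 ≈ 45.5625.
Step 4: Compute 3A = A + A + A directly by enumerating all triples (a,b,c) ∈ A³; |3A| = 16.
Step 5: Check 16 ≤ 45.5625? Yes ✓.

K = 9/4, Plünnecke-Ruzsa bound K³|A| ≈ 45.5625, |3A| = 16, inequality holds.


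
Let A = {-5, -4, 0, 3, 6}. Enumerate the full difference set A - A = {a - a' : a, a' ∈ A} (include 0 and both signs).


A - A = {a - a' : a, a' ∈ A}.
Compute a - a' for each ordered pair (a, a'):
a = -5: -5--5=0, -5--4=-1, -5-0=-5, -5-3=-8, -5-6=-11
a = -4: -4--5=1, -4--4=0, -4-0=-4, -4-3=-7, -4-6=-10
a = 0: 0--5=5, 0--4=4, 0-0=0, 0-3=-3, 0-6=-6
a = 3: 3--5=8, 3--4=7, 3-0=3, 3-3=0, 3-6=-3
a = 6: 6--5=11, 6--4=10, 6-0=6, 6-3=3, 6-6=0
Collecting distinct values (and noting 0 appears from a-a):
A - A = {-11, -10, -8, -7, -6, -5, -4, -3, -1, 0, 1, 3, 4, 5, 6, 7, 8, 10, 11}
|A - A| = 19

A - A = {-11, -10, -8, -7, -6, -5, -4, -3, -1, 0, 1, 3, 4, 5, 6, 7, 8, 10, 11}


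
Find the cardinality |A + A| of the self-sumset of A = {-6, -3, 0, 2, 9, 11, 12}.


A + A = {a + a' : a, a' ∈ A}; |A| = 7.
General bounds: 2|A| - 1 ≤ |A + A| ≤ |A|(|A|+1)/2, i.e. 13 ≤ |A + A| ≤ 28.
Lower bound 2|A|-1 is attained iff A is an arithmetic progression.
Enumerate sums a + a' for a ≤ a' (symmetric, so this suffices):
a = -6: -6+-6=-12, -6+-3=-9, -6+0=-6, -6+2=-4, -6+9=3, -6+11=5, -6+12=6
a = -3: -3+-3=-6, -3+0=-3, -3+2=-1, -3+9=6, -3+11=8, -3+12=9
a = 0: 0+0=0, 0+2=2, 0+9=9, 0+11=11, 0+12=12
a = 2: 2+2=4, 2+9=11, 2+11=13, 2+12=14
a = 9: 9+9=18, 9+11=20, 9+12=21
a = 11: 11+11=22, 11+12=23
a = 12: 12+12=24
Distinct sums: {-12, -9, -6, -4, -3, -1, 0, 2, 3, 4, 5, 6, 8, 9, 11, 12, 13, 14, 18, 20, 21, 22, 23, 24}
|A + A| = 24

|A + A| = 24


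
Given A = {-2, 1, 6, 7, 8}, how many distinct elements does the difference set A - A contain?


A - A = {a - a' : a, a' ∈ A}; |A| = 5.
Bounds: 2|A|-1 ≤ |A - A| ≤ |A|² - |A| + 1, i.e. 9 ≤ |A - A| ≤ 21.
Note: 0 ∈ A - A always (from a - a). The set is symmetric: if d ∈ A - A then -d ∈ A - A.
Enumerate nonzero differences d = a - a' with a > a' (then include -d):
Positive differences: {1, 2, 3, 5, 6, 7, 8, 9, 10}
Full difference set: {0} ∪ (positive diffs) ∪ (negative diffs).
|A - A| = 1 + 2·9 = 19 (matches direct enumeration: 19).

|A - A| = 19


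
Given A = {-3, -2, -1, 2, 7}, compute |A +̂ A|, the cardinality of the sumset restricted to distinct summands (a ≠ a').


Restricted sumset: A +̂ A = {a + a' : a ∈ A, a' ∈ A, a ≠ a'}.
Equivalently, take A + A and drop any sum 2a that is achievable ONLY as a + a for a ∈ A (i.e. sums representable only with equal summands).
Enumerate pairs (a, a') with a < a' (symmetric, so each unordered pair gives one sum; this covers all a ≠ a'):
  -3 + -2 = -5
  -3 + -1 = -4
  -3 + 2 = -1
  -3 + 7 = 4
  -2 + -1 = -3
  -2 + 2 = 0
  -2 + 7 = 5
  -1 + 2 = 1
  -1 + 7 = 6
  2 + 7 = 9
Collected distinct sums: {-5, -4, -3, -1, 0, 1, 4, 5, 6, 9}
|A +̂ A| = 10
(Reference bound: |A +̂ A| ≥ 2|A| - 3 for |A| ≥ 2, with |A| = 5 giving ≥ 7.)

|A +̂ A| = 10


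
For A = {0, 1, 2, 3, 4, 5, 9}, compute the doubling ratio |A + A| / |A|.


|A| = 7.
Compute A + A by enumerating all 49 pairs.
A + A = {0, 1, 2, 3, 4, 5, 6, 7, 8, 9, 10, 11, 12, 13, 14, 18}, so |A + A| = 16.
K = |A + A| / |A| = 16/7 (already in lowest terms) ≈ 2.2857.
Reference: AP of size 7 gives K = 13/7 ≈ 1.8571; a fully generic set of size 7 gives K ≈ 4.0000.

|A| = 7, |A + A| = 16, K = 16/7.


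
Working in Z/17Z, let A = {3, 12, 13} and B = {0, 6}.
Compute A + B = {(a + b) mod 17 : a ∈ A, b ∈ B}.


Work in Z/17Z: reduce every sum a + b modulo 17.
Enumerate all 6 pairs:
a = 3: 3+0=3, 3+6=9
a = 12: 12+0=12, 12+6=1
a = 13: 13+0=13, 13+6=2
Distinct residues collected: {1, 2, 3, 9, 12, 13}
|A + B| = 6 (out of 17 total residues).

A + B = {1, 2, 3, 9, 12, 13}


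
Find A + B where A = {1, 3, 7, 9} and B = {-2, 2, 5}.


A + B = {a + b : a ∈ A, b ∈ B}.
Enumerate all |A|·|B| = 4·3 = 12 pairs (a, b) and collect distinct sums.
a = 1: 1+-2=-1, 1+2=3, 1+5=6
a = 3: 3+-2=1, 3+2=5, 3+5=8
a = 7: 7+-2=5, 7+2=9, 7+5=12
a = 9: 9+-2=7, 9+2=11, 9+5=14
Collecting distinct sums: A + B = {-1, 1, 3, 5, 6, 7, 8, 9, 11, 12, 14}
|A + B| = 11

A + B = {-1, 1, 3, 5, 6, 7, 8, 9, 11, 12, 14}


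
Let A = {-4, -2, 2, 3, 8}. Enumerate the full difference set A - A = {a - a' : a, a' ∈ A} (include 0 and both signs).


A - A = {a - a' : a, a' ∈ A}.
Compute a - a' for each ordered pair (a, a'):
a = -4: -4--4=0, -4--2=-2, -4-2=-6, -4-3=-7, -4-8=-12
a = -2: -2--4=2, -2--2=0, -2-2=-4, -2-3=-5, -2-8=-10
a = 2: 2--4=6, 2--2=4, 2-2=0, 2-3=-1, 2-8=-6
a = 3: 3--4=7, 3--2=5, 3-2=1, 3-3=0, 3-8=-5
a = 8: 8--4=12, 8--2=10, 8-2=6, 8-3=5, 8-8=0
Collecting distinct values (and noting 0 appears from a-a):
A - A = {-12, -10, -7, -6, -5, -4, -2, -1, 0, 1, 2, 4, 5, 6, 7, 10, 12}
|A - A| = 17

A - A = {-12, -10, -7, -6, -5, -4, -2, -1, 0, 1, 2, 4, 5, 6, 7, 10, 12}


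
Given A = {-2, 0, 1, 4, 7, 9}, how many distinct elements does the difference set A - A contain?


A - A = {a - a' : a, a' ∈ A}; |A| = 6.
Bounds: 2|A|-1 ≤ |A - A| ≤ |A|² - |A| + 1, i.e. 11 ≤ |A - A| ≤ 31.
Note: 0 ∈ A - A always (from a - a). The set is symmetric: if d ∈ A - A then -d ∈ A - A.
Enumerate nonzero differences d = a - a' with a > a' (then include -d):
Positive differences: {1, 2, 3, 4, 5, 6, 7, 8, 9, 11}
Full difference set: {0} ∪ (positive diffs) ∪ (negative diffs).
|A - A| = 1 + 2·10 = 21 (matches direct enumeration: 21).

|A - A| = 21


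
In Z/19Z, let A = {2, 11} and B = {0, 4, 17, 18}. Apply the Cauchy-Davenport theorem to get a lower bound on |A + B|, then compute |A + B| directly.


Cauchy-Davenport: |A + B| ≥ min(p, |A| + |B| - 1) for A, B nonempty in Z/pZ.
|A| = 2, |B| = 4, p = 19.
CD lower bound = min(19, 2 + 4 - 1) = min(19, 5) = 5.
Compute A + B mod 19 directly:
a = 2: 2+0=2, 2+4=6, 2+17=0, 2+18=1
a = 11: 11+0=11, 11+4=15, 11+17=9, 11+18=10
A + B = {0, 1, 2, 6, 9, 10, 11, 15}, so |A + B| = 8.
Verify: 8 ≥ 5? Yes ✓.

CD lower bound = 5, actual |A + B| = 8.


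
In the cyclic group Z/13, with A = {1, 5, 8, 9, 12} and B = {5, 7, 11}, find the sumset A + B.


Work in Z/13Z: reduce every sum a + b modulo 13.
Enumerate all 15 pairs:
a = 1: 1+5=6, 1+7=8, 1+11=12
a = 5: 5+5=10, 5+7=12, 5+11=3
a = 8: 8+5=0, 8+7=2, 8+11=6
a = 9: 9+5=1, 9+7=3, 9+11=7
a = 12: 12+5=4, 12+7=6, 12+11=10
Distinct residues collected: {0, 1, 2, 3, 4, 6, 7, 8, 10, 12}
|A + B| = 10 (out of 13 total residues).

A + B = {0, 1, 2, 3, 4, 6, 7, 8, 10, 12}


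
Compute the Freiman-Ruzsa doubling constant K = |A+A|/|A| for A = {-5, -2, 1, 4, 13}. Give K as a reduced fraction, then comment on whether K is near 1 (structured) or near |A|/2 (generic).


|A| = 5.
Compute A + A by enumerating all 25 pairs.
A + A = {-10, -7, -4, -1, 2, 5, 8, 11, 14, 17, 26}, so |A + A| = 11.
K = |A + A| / |A| = 11/5 (already in lowest terms) ≈ 2.2000.
Reference: AP of size 5 gives K = 9/5 ≈ 1.8000; a fully generic set of size 5 gives K ≈ 3.0000.

|A| = 5, |A + A| = 11, K = 11/5.


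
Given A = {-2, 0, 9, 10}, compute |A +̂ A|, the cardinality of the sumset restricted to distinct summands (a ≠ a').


Restricted sumset: A +̂ A = {a + a' : a ∈ A, a' ∈ A, a ≠ a'}.
Equivalently, take A + A and drop any sum 2a that is achievable ONLY as a + a for a ∈ A (i.e. sums representable only with equal summands).
Enumerate pairs (a, a') with a < a' (symmetric, so each unordered pair gives one sum; this covers all a ≠ a'):
  -2 + 0 = -2
  -2 + 9 = 7
  -2 + 10 = 8
  0 + 9 = 9
  0 + 10 = 10
  9 + 10 = 19
Collected distinct sums: {-2, 7, 8, 9, 10, 19}
|A +̂ A| = 6
(Reference bound: |A +̂ A| ≥ 2|A| - 3 for |A| ≥ 2, with |A| = 4 giving ≥ 5.)

|A +̂ A| = 6


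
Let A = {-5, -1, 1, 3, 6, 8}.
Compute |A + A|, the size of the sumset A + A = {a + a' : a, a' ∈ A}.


A + A = {a + a' : a, a' ∈ A}; |A| = 6.
General bounds: 2|A| - 1 ≤ |A + A| ≤ |A|(|A|+1)/2, i.e. 11 ≤ |A + A| ≤ 21.
Lower bound 2|A|-1 is attained iff A is an arithmetic progression.
Enumerate sums a + a' for a ≤ a' (symmetric, so this suffices):
a = -5: -5+-5=-10, -5+-1=-6, -5+1=-4, -5+3=-2, -5+6=1, -5+8=3
a = -1: -1+-1=-2, -1+1=0, -1+3=2, -1+6=5, -1+8=7
a = 1: 1+1=2, 1+3=4, 1+6=7, 1+8=9
a = 3: 3+3=6, 3+6=9, 3+8=11
a = 6: 6+6=12, 6+8=14
a = 8: 8+8=16
Distinct sums: {-10, -6, -4, -2, 0, 1, 2, 3, 4, 5, 6, 7, 9, 11, 12, 14, 16}
|A + A| = 17

|A + A| = 17


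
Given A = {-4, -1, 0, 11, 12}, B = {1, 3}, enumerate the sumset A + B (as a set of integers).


A + B = {a + b : a ∈ A, b ∈ B}.
Enumerate all |A|·|B| = 5·2 = 10 pairs (a, b) and collect distinct sums.
a = -4: -4+1=-3, -4+3=-1
a = -1: -1+1=0, -1+3=2
a = 0: 0+1=1, 0+3=3
a = 11: 11+1=12, 11+3=14
a = 12: 12+1=13, 12+3=15
Collecting distinct sums: A + B = {-3, -1, 0, 1, 2, 3, 12, 13, 14, 15}
|A + B| = 10

A + B = {-3, -1, 0, 1, 2, 3, 12, 13, 14, 15}


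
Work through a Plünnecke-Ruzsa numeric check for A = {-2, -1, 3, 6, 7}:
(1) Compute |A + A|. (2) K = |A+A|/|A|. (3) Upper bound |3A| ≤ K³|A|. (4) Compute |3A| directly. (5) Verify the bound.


|A| = 5.
Step 1: Compute A + A by enumerating all 25 pairs.
A + A = {-4, -3, -2, 1, 2, 4, 5, 6, 9, 10, 12, 13, 14}, so |A + A| = 13.
Step 2: Doubling constant K = |A + A|/|A| = 13/5 = 13/5 ≈ 2.6000.
Step 3: Plünnecke-Ruzsa gives |3A| ≤ K³·|A| = (2.6000)³ · 5 ≈ 87.8800.
Step 4: Compute 3A = A + A + A directly by enumerating all triples (a,b,c) ∈ A³; |3A| = 25.
Step 5: Check 25 ≤ 87.8800? Yes ✓.

K = 13/5, Plünnecke-Ruzsa bound K³|A| ≈ 87.8800, |3A| = 25, inequality holds.


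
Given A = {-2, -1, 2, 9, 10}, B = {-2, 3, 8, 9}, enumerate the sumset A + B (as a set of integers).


A + B = {a + b : a ∈ A, b ∈ B}.
Enumerate all |A|·|B| = 5·4 = 20 pairs (a, b) and collect distinct sums.
a = -2: -2+-2=-4, -2+3=1, -2+8=6, -2+9=7
a = -1: -1+-2=-3, -1+3=2, -1+8=7, -1+9=8
a = 2: 2+-2=0, 2+3=5, 2+8=10, 2+9=11
a = 9: 9+-2=7, 9+3=12, 9+8=17, 9+9=18
a = 10: 10+-2=8, 10+3=13, 10+8=18, 10+9=19
Collecting distinct sums: A + B = {-4, -3, 0, 1, 2, 5, 6, 7, 8, 10, 11, 12, 13, 17, 18, 19}
|A + B| = 16

A + B = {-4, -3, 0, 1, 2, 5, 6, 7, 8, 10, 11, 12, 13, 17, 18, 19}


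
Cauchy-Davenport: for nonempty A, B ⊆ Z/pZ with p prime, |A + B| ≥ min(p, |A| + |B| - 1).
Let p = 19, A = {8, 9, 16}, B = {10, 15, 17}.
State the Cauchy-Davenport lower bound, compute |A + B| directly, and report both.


Cauchy-Davenport: |A + B| ≥ min(p, |A| + |B| - 1) for A, B nonempty in Z/pZ.
|A| = 3, |B| = 3, p = 19.
CD lower bound = min(19, 3 + 3 - 1) = min(19, 5) = 5.
Compute A + B mod 19 directly:
a = 8: 8+10=18, 8+15=4, 8+17=6
a = 9: 9+10=0, 9+15=5, 9+17=7
a = 16: 16+10=7, 16+15=12, 16+17=14
A + B = {0, 4, 5, 6, 7, 12, 14, 18}, so |A + B| = 8.
Verify: 8 ≥ 5? Yes ✓.

CD lower bound = 5, actual |A + B| = 8.


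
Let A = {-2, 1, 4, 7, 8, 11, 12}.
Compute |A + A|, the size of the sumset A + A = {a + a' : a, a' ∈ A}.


A + A = {a + a' : a, a' ∈ A}; |A| = 7.
General bounds: 2|A| - 1 ≤ |A + A| ≤ |A|(|A|+1)/2, i.e. 13 ≤ |A + A| ≤ 28.
Lower bound 2|A|-1 is attained iff A is an arithmetic progression.
Enumerate sums a + a' for a ≤ a' (symmetric, so this suffices):
a = -2: -2+-2=-4, -2+1=-1, -2+4=2, -2+7=5, -2+8=6, -2+11=9, -2+12=10
a = 1: 1+1=2, 1+4=5, 1+7=8, 1+8=9, 1+11=12, 1+12=13
a = 4: 4+4=8, 4+7=11, 4+8=12, 4+11=15, 4+12=16
a = 7: 7+7=14, 7+8=15, 7+11=18, 7+12=19
a = 8: 8+8=16, 8+11=19, 8+12=20
a = 11: 11+11=22, 11+12=23
a = 12: 12+12=24
Distinct sums: {-4, -1, 2, 5, 6, 8, 9, 10, 11, 12, 13, 14, 15, 16, 18, 19, 20, 22, 23, 24}
|A + A| = 20

|A + A| = 20


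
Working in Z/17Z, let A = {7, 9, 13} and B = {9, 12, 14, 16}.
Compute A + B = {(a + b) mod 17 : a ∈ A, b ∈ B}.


Work in Z/17Z: reduce every sum a + b modulo 17.
Enumerate all 12 pairs:
a = 7: 7+9=16, 7+12=2, 7+14=4, 7+16=6
a = 9: 9+9=1, 9+12=4, 9+14=6, 9+16=8
a = 13: 13+9=5, 13+12=8, 13+14=10, 13+16=12
Distinct residues collected: {1, 2, 4, 5, 6, 8, 10, 12, 16}
|A + B| = 9 (out of 17 total residues).

A + B = {1, 2, 4, 5, 6, 8, 10, 12, 16}


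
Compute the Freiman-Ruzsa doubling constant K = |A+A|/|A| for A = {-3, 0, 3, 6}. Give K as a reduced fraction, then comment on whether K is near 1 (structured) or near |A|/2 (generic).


|A| = 4.
Compute A + A by enumerating all 16 pairs.
A + A = {-6, -3, 0, 3, 6, 9, 12}, so |A + A| = 7.
K = |A + A| / |A| = 7/4 (already in lowest terms) ≈ 1.7500.
Reference: AP of size 4 gives K = 7/4 ≈ 1.7500; a fully generic set of size 4 gives K ≈ 2.5000.

|A| = 4, |A + A| = 7, K = 7/4.


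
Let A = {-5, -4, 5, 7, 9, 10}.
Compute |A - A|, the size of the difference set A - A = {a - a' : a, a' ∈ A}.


A - A = {a - a' : a, a' ∈ A}; |A| = 6.
Bounds: 2|A|-1 ≤ |A - A| ≤ |A|² - |A| + 1, i.e. 11 ≤ |A - A| ≤ 31.
Note: 0 ∈ A - A always (from a - a). The set is symmetric: if d ∈ A - A then -d ∈ A - A.
Enumerate nonzero differences d = a - a' with a > a' (then include -d):
Positive differences: {1, 2, 3, 4, 5, 9, 10, 11, 12, 13, 14, 15}
Full difference set: {0} ∪ (positive diffs) ∪ (negative diffs).
|A - A| = 1 + 2·12 = 25 (matches direct enumeration: 25).

|A - A| = 25


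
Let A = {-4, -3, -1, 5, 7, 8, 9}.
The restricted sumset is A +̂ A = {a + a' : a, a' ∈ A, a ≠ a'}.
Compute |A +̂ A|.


Restricted sumset: A +̂ A = {a + a' : a ∈ A, a' ∈ A, a ≠ a'}.
Equivalently, take A + A and drop any sum 2a that is achievable ONLY as a + a for a ∈ A (i.e. sums representable only with equal summands).
Enumerate pairs (a, a') with a < a' (symmetric, so each unordered pair gives one sum; this covers all a ≠ a'):
  -4 + -3 = -7
  -4 + -1 = -5
  -4 + 5 = 1
  -4 + 7 = 3
  -4 + 8 = 4
  -4 + 9 = 5
  -3 + -1 = -4
  -3 + 5 = 2
  -3 + 7 = 4
  -3 + 8 = 5
  -3 + 9 = 6
  -1 + 5 = 4
  -1 + 7 = 6
  -1 + 8 = 7
  -1 + 9 = 8
  5 + 7 = 12
  5 + 8 = 13
  5 + 9 = 14
  7 + 8 = 15
  7 + 9 = 16
  8 + 9 = 17
Collected distinct sums: {-7, -5, -4, 1, 2, 3, 4, 5, 6, 7, 8, 12, 13, 14, 15, 16, 17}
|A +̂ A| = 17
(Reference bound: |A +̂ A| ≥ 2|A| - 3 for |A| ≥ 2, with |A| = 7 giving ≥ 11.)

|A +̂ A| = 17


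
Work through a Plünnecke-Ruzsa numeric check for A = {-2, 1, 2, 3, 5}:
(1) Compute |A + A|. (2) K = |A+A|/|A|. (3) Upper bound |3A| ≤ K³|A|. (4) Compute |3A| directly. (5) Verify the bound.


|A| = 5.
Step 1: Compute A + A by enumerating all 25 pairs.
A + A = {-4, -1, 0, 1, 2, 3, 4, 5, 6, 7, 8, 10}, so |A + A| = 12.
Step 2: Doubling constant K = |A + A|/|A| = 12/5 = 12/5 ≈ 2.4000.
Step 3: Plünnecke-Ruzsa gives |3A| ≤ K³·|A| = (2.4000)³ · 5 ≈ 69.1200.
Step 4: Compute 3A = A + A + A directly by enumerating all triples (a,b,c) ∈ A³; |3A| = 19.
Step 5: Check 19 ≤ 69.1200? Yes ✓.

K = 12/5, Plünnecke-Ruzsa bound K³|A| ≈ 69.1200, |3A| = 19, inequality holds.


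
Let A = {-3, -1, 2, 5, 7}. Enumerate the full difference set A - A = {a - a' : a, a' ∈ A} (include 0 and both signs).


A - A = {a - a' : a, a' ∈ A}.
Compute a - a' for each ordered pair (a, a'):
a = -3: -3--3=0, -3--1=-2, -3-2=-5, -3-5=-8, -3-7=-10
a = -1: -1--3=2, -1--1=0, -1-2=-3, -1-5=-6, -1-7=-8
a = 2: 2--3=5, 2--1=3, 2-2=0, 2-5=-3, 2-7=-5
a = 5: 5--3=8, 5--1=6, 5-2=3, 5-5=0, 5-7=-2
a = 7: 7--3=10, 7--1=8, 7-2=5, 7-5=2, 7-7=0
Collecting distinct values (and noting 0 appears from a-a):
A - A = {-10, -8, -6, -5, -3, -2, 0, 2, 3, 5, 6, 8, 10}
|A - A| = 13

A - A = {-10, -8, -6, -5, -3, -2, 0, 2, 3, 5, 6, 8, 10}


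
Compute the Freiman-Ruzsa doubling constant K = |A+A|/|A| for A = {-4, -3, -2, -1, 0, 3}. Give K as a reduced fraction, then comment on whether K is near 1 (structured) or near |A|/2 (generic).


|A| = 6.
Compute A + A by enumerating all 36 pairs.
A + A = {-8, -7, -6, -5, -4, -3, -2, -1, 0, 1, 2, 3, 6}, so |A + A| = 13.
K = |A + A| / |A| = 13/6 (already in lowest terms) ≈ 2.1667.
Reference: AP of size 6 gives K = 11/6 ≈ 1.8333; a fully generic set of size 6 gives K ≈ 3.5000.

|A| = 6, |A + A| = 13, K = 13/6.


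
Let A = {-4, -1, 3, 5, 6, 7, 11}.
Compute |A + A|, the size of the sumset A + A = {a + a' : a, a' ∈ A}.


A + A = {a + a' : a, a' ∈ A}; |A| = 7.
General bounds: 2|A| - 1 ≤ |A + A| ≤ |A|(|A|+1)/2, i.e. 13 ≤ |A + A| ≤ 28.
Lower bound 2|A|-1 is attained iff A is an arithmetic progression.
Enumerate sums a + a' for a ≤ a' (symmetric, so this suffices):
a = -4: -4+-4=-8, -4+-1=-5, -4+3=-1, -4+5=1, -4+6=2, -4+7=3, -4+11=7
a = -1: -1+-1=-2, -1+3=2, -1+5=4, -1+6=5, -1+7=6, -1+11=10
a = 3: 3+3=6, 3+5=8, 3+6=9, 3+7=10, 3+11=14
a = 5: 5+5=10, 5+6=11, 5+7=12, 5+11=16
a = 6: 6+6=12, 6+7=13, 6+11=17
a = 7: 7+7=14, 7+11=18
a = 11: 11+11=22
Distinct sums: {-8, -5, -2, -1, 1, 2, 3, 4, 5, 6, 7, 8, 9, 10, 11, 12, 13, 14, 16, 17, 18, 22}
|A + A| = 22

|A + A| = 22


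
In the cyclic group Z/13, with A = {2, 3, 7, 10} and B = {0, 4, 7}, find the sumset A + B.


Work in Z/13Z: reduce every sum a + b modulo 13.
Enumerate all 12 pairs:
a = 2: 2+0=2, 2+4=6, 2+7=9
a = 3: 3+0=3, 3+4=7, 3+7=10
a = 7: 7+0=7, 7+4=11, 7+7=1
a = 10: 10+0=10, 10+4=1, 10+7=4
Distinct residues collected: {1, 2, 3, 4, 6, 7, 9, 10, 11}
|A + B| = 9 (out of 13 total residues).

A + B = {1, 2, 3, 4, 6, 7, 9, 10, 11}


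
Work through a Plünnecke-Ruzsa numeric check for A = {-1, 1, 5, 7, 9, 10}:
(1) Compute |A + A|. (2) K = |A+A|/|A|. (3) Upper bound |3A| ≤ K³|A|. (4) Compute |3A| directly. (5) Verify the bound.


|A| = 6.
Step 1: Compute A + A by enumerating all 36 pairs.
A + A = {-2, 0, 2, 4, 6, 8, 9, 10, 11, 12, 14, 15, 16, 17, 18, 19, 20}, so |A + A| = 17.
Step 2: Doubling constant K = |A + A|/|A| = 17/6 = 17/6 ≈ 2.8333.
Step 3: Plünnecke-Ruzsa gives |3A| ≤ K³·|A| = (2.8333)³ · 6 ≈ 136.4722.
Step 4: Compute 3A = A + A + A directly by enumerating all triples (a,b,c) ∈ A³; |3A| = 29.
Step 5: Check 29 ≤ 136.4722? Yes ✓.

K = 17/6, Plünnecke-Ruzsa bound K³|A| ≈ 136.4722, |3A| = 29, inequality holds.


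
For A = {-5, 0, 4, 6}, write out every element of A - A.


A - A = {a - a' : a, a' ∈ A}.
Compute a - a' for each ordered pair (a, a'):
a = -5: -5--5=0, -5-0=-5, -5-4=-9, -5-6=-11
a = 0: 0--5=5, 0-0=0, 0-4=-4, 0-6=-6
a = 4: 4--5=9, 4-0=4, 4-4=0, 4-6=-2
a = 6: 6--5=11, 6-0=6, 6-4=2, 6-6=0
Collecting distinct values (and noting 0 appears from a-a):
A - A = {-11, -9, -6, -5, -4, -2, 0, 2, 4, 5, 6, 9, 11}
|A - A| = 13

A - A = {-11, -9, -6, -5, -4, -2, 0, 2, 4, 5, 6, 9, 11}


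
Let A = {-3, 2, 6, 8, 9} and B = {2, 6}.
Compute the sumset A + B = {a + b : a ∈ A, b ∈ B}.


A + B = {a + b : a ∈ A, b ∈ B}.
Enumerate all |A|·|B| = 5·2 = 10 pairs (a, b) and collect distinct sums.
a = -3: -3+2=-1, -3+6=3
a = 2: 2+2=4, 2+6=8
a = 6: 6+2=8, 6+6=12
a = 8: 8+2=10, 8+6=14
a = 9: 9+2=11, 9+6=15
Collecting distinct sums: A + B = {-1, 3, 4, 8, 10, 11, 12, 14, 15}
|A + B| = 9

A + B = {-1, 3, 4, 8, 10, 11, 12, 14, 15}


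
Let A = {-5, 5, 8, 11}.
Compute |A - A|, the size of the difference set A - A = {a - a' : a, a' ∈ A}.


A - A = {a - a' : a, a' ∈ A}; |A| = 4.
Bounds: 2|A|-1 ≤ |A - A| ≤ |A|² - |A| + 1, i.e. 7 ≤ |A - A| ≤ 13.
Note: 0 ∈ A - A always (from a - a). The set is symmetric: if d ∈ A - A then -d ∈ A - A.
Enumerate nonzero differences d = a - a' with a > a' (then include -d):
Positive differences: {3, 6, 10, 13, 16}
Full difference set: {0} ∪ (positive diffs) ∪ (negative diffs).
|A - A| = 1 + 2·5 = 11 (matches direct enumeration: 11).

|A - A| = 11


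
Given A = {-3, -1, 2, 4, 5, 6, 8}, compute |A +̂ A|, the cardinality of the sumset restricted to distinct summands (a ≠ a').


Restricted sumset: A +̂ A = {a + a' : a ∈ A, a' ∈ A, a ≠ a'}.
Equivalently, take A + A and drop any sum 2a that is achievable ONLY as a + a for a ∈ A (i.e. sums representable only with equal summands).
Enumerate pairs (a, a') with a < a' (symmetric, so each unordered pair gives one sum; this covers all a ≠ a'):
  -3 + -1 = -4
  -3 + 2 = -1
  -3 + 4 = 1
  -3 + 5 = 2
  -3 + 6 = 3
  -3 + 8 = 5
  -1 + 2 = 1
  -1 + 4 = 3
  -1 + 5 = 4
  -1 + 6 = 5
  -1 + 8 = 7
  2 + 4 = 6
  2 + 5 = 7
  2 + 6 = 8
  2 + 8 = 10
  4 + 5 = 9
  4 + 6 = 10
  4 + 8 = 12
  5 + 6 = 11
  5 + 8 = 13
  6 + 8 = 14
Collected distinct sums: {-4, -1, 1, 2, 3, 4, 5, 6, 7, 8, 9, 10, 11, 12, 13, 14}
|A +̂ A| = 16
(Reference bound: |A +̂ A| ≥ 2|A| - 3 for |A| ≥ 2, with |A| = 7 giving ≥ 11.)

|A +̂ A| = 16


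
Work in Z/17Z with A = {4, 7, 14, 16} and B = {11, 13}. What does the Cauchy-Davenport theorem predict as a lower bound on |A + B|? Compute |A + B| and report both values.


Cauchy-Davenport: |A + B| ≥ min(p, |A| + |B| - 1) for A, B nonempty in Z/pZ.
|A| = 4, |B| = 2, p = 17.
CD lower bound = min(17, 4 + 2 - 1) = min(17, 5) = 5.
Compute A + B mod 17 directly:
a = 4: 4+11=15, 4+13=0
a = 7: 7+11=1, 7+13=3
a = 14: 14+11=8, 14+13=10
a = 16: 16+11=10, 16+13=12
A + B = {0, 1, 3, 8, 10, 12, 15}, so |A + B| = 7.
Verify: 7 ≥ 5? Yes ✓.

CD lower bound = 5, actual |A + B| = 7.


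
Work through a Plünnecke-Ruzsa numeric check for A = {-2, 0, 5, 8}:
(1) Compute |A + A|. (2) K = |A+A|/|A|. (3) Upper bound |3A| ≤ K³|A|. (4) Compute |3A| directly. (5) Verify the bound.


|A| = 4.
Step 1: Compute A + A by enumerating all 16 pairs.
A + A = {-4, -2, 0, 3, 5, 6, 8, 10, 13, 16}, so |A + A| = 10.
Step 2: Doubling constant K = |A + A|/|A| = 10/4 = 10/4 ≈ 2.5000.
Step 3: Plünnecke-Ruzsa gives |3A| ≤ K³·|A| = (2.5000)³ · 4 ≈ 62.5000.
Step 4: Compute 3A = A + A + A directly by enumerating all triples (a,b,c) ∈ A³; |3A| = 19.
Step 5: Check 19 ≤ 62.5000? Yes ✓.

K = 10/4, Plünnecke-Ruzsa bound K³|A| ≈ 62.5000, |3A| = 19, inequality holds.


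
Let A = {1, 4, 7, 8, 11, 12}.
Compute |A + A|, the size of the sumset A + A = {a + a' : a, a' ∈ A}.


A + A = {a + a' : a, a' ∈ A}; |A| = 6.
General bounds: 2|A| - 1 ≤ |A + A| ≤ |A|(|A|+1)/2, i.e. 11 ≤ |A + A| ≤ 21.
Lower bound 2|A|-1 is attained iff A is an arithmetic progression.
Enumerate sums a + a' for a ≤ a' (symmetric, so this suffices):
a = 1: 1+1=2, 1+4=5, 1+7=8, 1+8=9, 1+11=12, 1+12=13
a = 4: 4+4=8, 4+7=11, 4+8=12, 4+11=15, 4+12=16
a = 7: 7+7=14, 7+8=15, 7+11=18, 7+12=19
a = 8: 8+8=16, 8+11=19, 8+12=20
a = 11: 11+11=22, 11+12=23
a = 12: 12+12=24
Distinct sums: {2, 5, 8, 9, 11, 12, 13, 14, 15, 16, 18, 19, 20, 22, 23, 24}
|A + A| = 16

|A + A| = 16


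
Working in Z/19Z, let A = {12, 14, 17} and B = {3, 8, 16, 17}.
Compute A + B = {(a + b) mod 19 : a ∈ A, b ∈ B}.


Work in Z/19Z: reduce every sum a + b modulo 19.
Enumerate all 12 pairs:
a = 12: 12+3=15, 12+8=1, 12+16=9, 12+17=10
a = 14: 14+3=17, 14+8=3, 14+16=11, 14+17=12
a = 17: 17+3=1, 17+8=6, 17+16=14, 17+17=15
Distinct residues collected: {1, 3, 6, 9, 10, 11, 12, 14, 15, 17}
|A + B| = 10 (out of 19 total residues).

A + B = {1, 3, 6, 9, 10, 11, 12, 14, 15, 17}


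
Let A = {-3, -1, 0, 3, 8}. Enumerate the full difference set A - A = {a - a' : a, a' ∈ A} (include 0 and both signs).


A - A = {a - a' : a, a' ∈ A}.
Compute a - a' for each ordered pair (a, a'):
a = -3: -3--3=0, -3--1=-2, -3-0=-3, -3-3=-6, -3-8=-11
a = -1: -1--3=2, -1--1=0, -1-0=-1, -1-3=-4, -1-8=-9
a = 0: 0--3=3, 0--1=1, 0-0=0, 0-3=-3, 0-8=-8
a = 3: 3--3=6, 3--1=4, 3-0=3, 3-3=0, 3-8=-5
a = 8: 8--3=11, 8--1=9, 8-0=8, 8-3=5, 8-8=0
Collecting distinct values (and noting 0 appears from a-a):
A - A = {-11, -9, -8, -6, -5, -4, -3, -2, -1, 0, 1, 2, 3, 4, 5, 6, 8, 9, 11}
|A - A| = 19

A - A = {-11, -9, -8, -6, -5, -4, -3, -2, -1, 0, 1, 2, 3, 4, 5, 6, 8, 9, 11}


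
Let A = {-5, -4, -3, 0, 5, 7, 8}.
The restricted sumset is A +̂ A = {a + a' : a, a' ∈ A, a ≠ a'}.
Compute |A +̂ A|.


Restricted sumset: A +̂ A = {a + a' : a ∈ A, a' ∈ A, a ≠ a'}.
Equivalently, take A + A and drop any sum 2a that is achievable ONLY as a + a for a ∈ A (i.e. sums representable only with equal summands).
Enumerate pairs (a, a') with a < a' (symmetric, so each unordered pair gives one sum; this covers all a ≠ a'):
  -5 + -4 = -9
  -5 + -3 = -8
  -5 + 0 = -5
  -5 + 5 = 0
  -5 + 7 = 2
  -5 + 8 = 3
  -4 + -3 = -7
  -4 + 0 = -4
  -4 + 5 = 1
  -4 + 7 = 3
  -4 + 8 = 4
  -3 + 0 = -3
  -3 + 5 = 2
  -3 + 7 = 4
  -3 + 8 = 5
  0 + 5 = 5
  0 + 7 = 7
  0 + 8 = 8
  5 + 7 = 12
  5 + 8 = 13
  7 + 8 = 15
Collected distinct sums: {-9, -8, -7, -5, -4, -3, 0, 1, 2, 3, 4, 5, 7, 8, 12, 13, 15}
|A +̂ A| = 17
(Reference bound: |A +̂ A| ≥ 2|A| - 3 for |A| ≥ 2, with |A| = 7 giving ≥ 11.)

|A +̂ A| = 17


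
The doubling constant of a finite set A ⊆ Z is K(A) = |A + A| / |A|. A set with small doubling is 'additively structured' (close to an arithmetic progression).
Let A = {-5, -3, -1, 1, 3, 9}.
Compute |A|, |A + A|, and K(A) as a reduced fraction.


|A| = 6.
Compute A + A by enumerating all 36 pairs.
A + A = {-10, -8, -6, -4, -2, 0, 2, 4, 6, 8, 10, 12, 18}, so |A + A| = 13.
K = |A + A| / |A| = 13/6 (already in lowest terms) ≈ 2.1667.
Reference: AP of size 6 gives K = 11/6 ≈ 1.8333; a fully generic set of size 6 gives K ≈ 3.5000.

|A| = 6, |A + A| = 13, K = 13/6.


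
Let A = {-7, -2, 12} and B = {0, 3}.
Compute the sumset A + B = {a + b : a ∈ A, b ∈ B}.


A + B = {a + b : a ∈ A, b ∈ B}.
Enumerate all |A|·|B| = 3·2 = 6 pairs (a, b) and collect distinct sums.
a = -7: -7+0=-7, -7+3=-4
a = -2: -2+0=-2, -2+3=1
a = 12: 12+0=12, 12+3=15
Collecting distinct sums: A + B = {-7, -4, -2, 1, 12, 15}
|A + B| = 6

A + B = {-7, -4, -2, 1, 12, 15}


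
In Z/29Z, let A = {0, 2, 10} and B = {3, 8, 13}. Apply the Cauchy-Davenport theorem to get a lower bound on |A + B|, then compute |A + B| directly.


Cauchy-Davenport: |A + B| ≥ min(p, |A| + |B| - 1) for A, B nonempty in Z/pZ.
|A| = 3, |B| = 3, p = 29.
CD lower bound = min(29, 3 + 3 - 1) = min(29, 5) = 5.
Compute A + B mod 29 directly:
a = 0: 0+3=3, 0+8=8, 0+13=13
a = 2: 2+3=5, 2+8=10, 2+13=15
a = 10: 10+3=13, 10+8=18, 10+13=23
A + B = {3, 5, 8, 10, 13, 15, 18, 23}, so |A + B| = 8.
Verify: 8 ≥ 5? Yes ✓.

CD lower bound = 5, actual |A + B| = 8.


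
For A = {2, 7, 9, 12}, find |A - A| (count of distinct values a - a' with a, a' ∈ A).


A - A = {a - a' : a, a' ∈ A}; |A| = 4.
Bounds: 2|A|-1 ≤ |A - A| ≤ |A|² - |A| + 1, i.e. 7 ≤ |A - A| ≤ 13.
Note: 0 ∈ A - A always (from a - a). The set is symmetric: if d ∈ A - A then -d ∈ A - A.
Enumerate nonzero differences d = a - a' with a > a' (then include -d):
Positive differences: {2, 3, 5, 7, 10}
Full difference set: {0} ∪ (positive diffs) ∪ (negative diffs).
|A - A| = 1 + 2·5 = 11 (matches direct enumeration: 11).

|A - A| = 11


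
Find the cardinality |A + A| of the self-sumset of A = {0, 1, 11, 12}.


A + A = {a + a' : a, a' ∈ A}; |A| = 4.
General bounds: 2|A| - 1 ≤ |A + A| ≤ |A|(|A|+1)/2, i.e. 7 ≤ |A + A| ≤ 10.
Lower bound 2|A|-1 is attained iff A is an arithmetic progression.
Enumerate sums a + a' for a ≤ a' (symmetric, so this suffices):
a = 0: 0+0=0, 0+1=1, 0+11=11, 0+12=12
a = 1: 1+1=2, 1+11=12, 1+12=13
a = 11: 11+11=22, 11+12=23
a = 12: 12+12=24
Distinct sums: {0, 1, 2, 11, 12, 13, 22, 23, 24}
|A + A| = 9

|A + A| = 9


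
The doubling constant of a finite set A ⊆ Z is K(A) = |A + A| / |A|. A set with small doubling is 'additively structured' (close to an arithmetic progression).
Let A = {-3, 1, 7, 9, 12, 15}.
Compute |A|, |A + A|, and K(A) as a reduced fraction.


|A| = 6.
Compute A + A by enumerating all 36 pairs.
A + A = {-6, -2, 2, 4, 6, 8, 9, 10, 12, 13, 14, 16, 18, 19, 21, 22, 24, 27, 30}, so |A + A| = 19.
K = |A + A| / |A| = 19/6 (already in lowest terms) ≈ 3.1667.
Reference: AP of size 6 gives K = 11/6 ≈ 1.8333; a fully generic set of size 6 gives K ≈ 3.5000.

|A| = 6, |A + A| = 19, K = 19/6.


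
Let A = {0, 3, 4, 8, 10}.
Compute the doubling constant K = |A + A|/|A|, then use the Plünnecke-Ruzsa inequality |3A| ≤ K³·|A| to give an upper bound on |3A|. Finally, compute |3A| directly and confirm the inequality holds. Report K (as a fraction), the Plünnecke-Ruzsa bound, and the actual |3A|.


|A| = 5.
Step 1: Compute A + A by enumerating all 25 pairs.
A + A = {0, 3, 4, 6, 7, 8, 10, 11, 12, 13, 14, 16, 18, 20}, so |A + A| = 14.
Step 2: Doubling constant K = |A + A|/|A| = 14/5 = 14/5 ≈ 2.8000.
Step 3: Plünnecke-Ruzsa gives |3A| ≤ K³·|A| = (2.8000)³ · 5 ≈ 109.7600.
Step 4: Compute 3A = A + A + A directly by enumerating all triples (a,b,c) ∈ A³; |3A| = 25.
Step 5: Check 25 ≤ 109.7600? Yes ✓.

K = 14/5, Plünnecke-Ruzsa bound K³|A| ≈ 109.7600, |3A| = 25, inequality holds.


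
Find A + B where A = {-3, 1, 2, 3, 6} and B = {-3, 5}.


A + B = {a + b : a ∈ A, b ∈ B}.
Enumerate all |A|·|B| = 5·2 = 10 pairs (a, b) and collect distinct sums.
a = -3: -3+-3=-6, -3+5=2
a = 1: 1+-3=-2, 1+5=6
a = 2: 2+-3=-1, 2+5=7
a = 3: 3+-3=0, 3+5=8
a = 6: 6+-3=3, 6+5=11
Collecting distinct sums: A + B = {-6, -2, -1, 0, 2, 3, 6, 7, 8, 11}
|A + B| = 10

A + B = {-6, -2, -1, 0, 2, 3, 6, 7, 8, 11}


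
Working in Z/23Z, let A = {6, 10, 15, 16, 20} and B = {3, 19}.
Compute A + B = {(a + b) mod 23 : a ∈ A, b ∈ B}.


Work in Z/23Z: reduce every sum a + b modulo 23.
Enumerate all 10 pairs:
a = 6: 6+3=9, 6+19=2
a = 10: 10+3=13, 10+19=6
a = 15: 15+3=18, 15+19=11
a = 16: 16+3=19, 16+19=12
a = 20: 20+3=0, 20+19=16
Distinct residues collected: {0, 2, 6, 9, 11, 12, 13, 16, 18, 19}
|A + B| = 10 (out of 23 total residues).

A + B = {0, 2, 6, 9, 11, 12, 13, 16, 18, 19}


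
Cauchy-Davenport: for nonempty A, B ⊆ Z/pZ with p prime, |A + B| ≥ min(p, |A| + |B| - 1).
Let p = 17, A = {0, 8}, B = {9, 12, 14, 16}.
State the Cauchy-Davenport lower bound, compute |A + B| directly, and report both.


Cauchy-Davenport: |A + B| ≥ min(p, |A| + |B| - 1) for A, B nonempty in Z/pZ.
|A| = 2, |B| = 4, p = 17.
CD lower bound = min(17, 2 + 4 - 1) = min(17, 5) = 5.
Compute A + B mod 17 directly:
a = 0: 0+9=9, 0+12=12, 0+14=14, 0+16=16
a = 8: 8+9=0, 8+12=3, 8+14=5, 8+16=7
A + B = {0, 3, 5, 7, 9, 12, 14, 16}, so |A + B| = 8.
Verify: 8 ≥ 5? Yes ✓.

CD lower bound = 5, actual |A + B| = 8.


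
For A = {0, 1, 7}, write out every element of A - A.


A - A = {a - a' : a, a' ∈ A}.
Compute a - a' for each ordered pair (a, a'):
a = 0: 0-0=0, 0-1=-1, 0-7=-7
a = 1: 1-0=1, 1-1=0, 1-7=-6
a = 7: 7-0=7, 7-1=6, 7-7=0
Collecting distinct values (and noting 0 appears from a-a):
A - A = {-7, -6, -1, 0, 1, 6, 7}
|A - A| = 7

A - A = {-7, -6, -1, 0, 1, 6, 7}


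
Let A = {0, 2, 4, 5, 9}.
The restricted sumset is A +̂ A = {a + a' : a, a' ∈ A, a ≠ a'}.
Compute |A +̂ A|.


Restricted sumset: A +̂ A = {a + a' : a ∈ A, a' ∈ A, a ≠ a'}.
Equivalently, take A + A and drop any sum 2a that is achievable ONLY as a + a for a ∈ A (i.e. sums representable only with equal summands).
Enumerate pairs (a, a') with a < a' (symmetric, so each unordered pair gives one sum; this covers all a ≠ a'):
  0 + 2 = 2
  0 + 4 = 4
  0 + 5 = 5
  0 + 9 = 9
  2 + 4 = 6
  2 + 5 = 7
  2 + 9 = 11
  4 + 5 = 9
  4 + 9 = 13
  5 + 9 = 14
Collected distinct sums: {2, 4, 5, 6, 7, 9, 11, 13, 14}
|A +̂ A| = 9
(Reference bound: |A +̂ A| ≥ 2|A| - 3 for |A| ≥ 2, with |A| = 5 giving ≥ 7.)

|A +̂ A| = 9


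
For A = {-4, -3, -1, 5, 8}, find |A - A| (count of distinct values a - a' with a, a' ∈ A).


A - A = {a - a' : a, a' ∈ A}; |A| = 5.
Bounds: 2|A|-1 ≤ |A - A| ≤ |A|² - |A| + 1, i.e. 9 ≤ |A - A| ≤ 21.
Note: 0 ∈ A - A always (from a - a). The set is symmetric: if d ∈ A - A then -d ∈ A - A.
Enumerate nonzero differences d = a - a' with a > a' (then include -d):
Positive differences: {1, 2, 3, 6, 8, 9, 11, 12}
Full difference set: {0} ∪ (positive diffs) ∪ (negative diffs).
|A - A| = 1 + 2·8 = 17 (matches direct enumeration: 17).

|A - A| = 17
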